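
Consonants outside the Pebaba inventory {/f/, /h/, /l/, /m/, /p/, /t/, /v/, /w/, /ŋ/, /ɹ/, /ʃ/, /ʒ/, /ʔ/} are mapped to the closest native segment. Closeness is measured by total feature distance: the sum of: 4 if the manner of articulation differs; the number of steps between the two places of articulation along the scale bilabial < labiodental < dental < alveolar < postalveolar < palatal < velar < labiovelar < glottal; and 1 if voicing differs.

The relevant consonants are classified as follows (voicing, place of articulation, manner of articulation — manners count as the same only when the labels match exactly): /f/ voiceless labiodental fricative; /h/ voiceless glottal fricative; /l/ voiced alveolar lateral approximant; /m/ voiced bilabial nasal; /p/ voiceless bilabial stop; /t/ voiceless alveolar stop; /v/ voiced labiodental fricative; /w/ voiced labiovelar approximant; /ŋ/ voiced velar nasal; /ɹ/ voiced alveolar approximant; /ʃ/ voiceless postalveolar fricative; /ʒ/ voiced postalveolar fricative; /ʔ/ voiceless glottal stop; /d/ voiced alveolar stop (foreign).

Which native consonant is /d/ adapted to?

/t/ is closest: same manner (stop), place distance 0 (alveolar→alveolar), voicing differs (+1); total 1. Next closest is /l/ at distance 4.

t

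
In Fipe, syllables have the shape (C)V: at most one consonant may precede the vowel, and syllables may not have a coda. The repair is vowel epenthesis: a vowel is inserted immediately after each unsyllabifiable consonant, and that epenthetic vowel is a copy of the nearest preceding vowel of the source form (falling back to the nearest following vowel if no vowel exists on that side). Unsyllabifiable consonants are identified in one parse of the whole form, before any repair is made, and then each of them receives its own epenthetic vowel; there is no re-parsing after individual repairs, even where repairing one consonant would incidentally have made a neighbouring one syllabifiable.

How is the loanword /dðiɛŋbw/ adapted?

The consonants /d/, /ŋ/, /b/, /w/ cannot be parsed into a legal (C)V syllable (no codas are permitted; onsets are limited to one consonant).
Each unlicensed consonant becomes the onset of a new syllable: /d/ → /di/, /ŋ/ → /ŋɛ/, /b/ → /bɛ/, /w/ → /wɛ/.

diðiɛŋɛbɛwɛ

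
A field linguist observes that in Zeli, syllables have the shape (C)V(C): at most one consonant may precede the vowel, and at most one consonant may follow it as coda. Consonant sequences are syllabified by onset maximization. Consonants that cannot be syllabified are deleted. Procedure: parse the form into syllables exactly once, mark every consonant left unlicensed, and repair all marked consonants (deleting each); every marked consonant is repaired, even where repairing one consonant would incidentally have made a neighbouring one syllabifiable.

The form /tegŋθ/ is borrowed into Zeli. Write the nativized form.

teg

Under (C)V(C), the unsyllabifiable consonants are /ŋ/, /θ/ (at most one coda consonant is licensed; onsets are limited to one consonant).
Deleting the stranded consonants removes /ŋ/, /θ/.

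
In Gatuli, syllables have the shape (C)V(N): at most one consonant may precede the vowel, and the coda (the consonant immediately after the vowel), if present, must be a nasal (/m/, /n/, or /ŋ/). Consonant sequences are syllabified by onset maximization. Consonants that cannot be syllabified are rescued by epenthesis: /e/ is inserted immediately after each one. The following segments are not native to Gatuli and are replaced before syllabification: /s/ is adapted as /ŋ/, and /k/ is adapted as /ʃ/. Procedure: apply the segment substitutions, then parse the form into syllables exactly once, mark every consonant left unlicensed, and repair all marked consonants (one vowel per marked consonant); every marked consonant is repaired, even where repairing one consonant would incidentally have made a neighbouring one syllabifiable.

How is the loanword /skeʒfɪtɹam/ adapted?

ŋeʃeʒefɪteɹam

Substitution: /s/ → /ŋ/, /k/ → /ʃ/, giving /ŋʃeʒfɪtɹam/.
Syllabifying with onset maximization leaves /ŋ/, /ʒ/, /t/ stranded (only a nasal (/m/, /n/, or /ŋ/) is licensed in coda position; onsets are limited to one consonant).
Epenthesis after each stranded consonant: /ŋ/ → /ŋe/, /ʒ/ → /ʒe/, /t/ → /te/.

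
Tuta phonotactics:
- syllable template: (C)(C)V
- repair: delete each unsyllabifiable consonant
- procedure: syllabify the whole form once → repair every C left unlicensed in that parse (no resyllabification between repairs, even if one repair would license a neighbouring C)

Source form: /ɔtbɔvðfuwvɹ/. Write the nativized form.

Under (C)(C)V, the unsyllabifiable consonants are /v/, /w/, /v/, /ɹ/ (no codas are permitted; onsets may contain at most 2 consonants).
Deleting the stranded consonants removes /v/, /w/, /v/, /ɹ/.

ɔtbɔðfu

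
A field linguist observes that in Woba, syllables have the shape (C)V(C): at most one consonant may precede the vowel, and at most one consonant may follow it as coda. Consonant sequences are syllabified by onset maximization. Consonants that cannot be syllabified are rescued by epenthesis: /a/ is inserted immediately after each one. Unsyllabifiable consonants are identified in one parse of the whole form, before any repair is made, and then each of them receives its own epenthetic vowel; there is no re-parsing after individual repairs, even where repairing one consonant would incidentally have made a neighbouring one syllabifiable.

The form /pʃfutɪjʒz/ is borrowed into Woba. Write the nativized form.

Syllabifying with onset maximization leaves /p/, /ʃ/, /ʒ/, /z/ stranded (at most one coda consonant is licensed; onsets are limited to one consonant).
Each unlicensed consonant becomes the onset of a new syllable: /p/ → /pa/, /ʃ/ → /ʃa/, /ʒ/ → /ʒa/, /z/ → /za/.

paʃafutɪjʒaza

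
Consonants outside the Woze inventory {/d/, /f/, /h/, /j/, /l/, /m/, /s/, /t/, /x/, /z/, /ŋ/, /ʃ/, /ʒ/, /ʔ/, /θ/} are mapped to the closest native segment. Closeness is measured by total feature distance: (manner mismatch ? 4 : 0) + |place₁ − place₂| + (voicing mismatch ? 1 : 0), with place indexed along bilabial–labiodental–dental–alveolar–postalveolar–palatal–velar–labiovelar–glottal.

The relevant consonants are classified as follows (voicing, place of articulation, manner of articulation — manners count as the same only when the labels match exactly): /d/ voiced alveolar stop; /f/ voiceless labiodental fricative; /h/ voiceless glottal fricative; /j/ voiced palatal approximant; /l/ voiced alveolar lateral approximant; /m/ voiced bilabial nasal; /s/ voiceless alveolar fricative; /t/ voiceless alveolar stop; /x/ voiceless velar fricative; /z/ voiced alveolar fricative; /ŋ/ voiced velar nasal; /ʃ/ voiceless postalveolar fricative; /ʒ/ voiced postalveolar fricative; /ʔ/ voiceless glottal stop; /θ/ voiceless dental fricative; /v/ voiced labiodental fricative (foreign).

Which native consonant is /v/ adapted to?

f

/f/ is closest: same manner (fricative), place distance 0 (labiodental→labiodental), voicing differs (+1); total 1. Next closest is /z/ at distance 2.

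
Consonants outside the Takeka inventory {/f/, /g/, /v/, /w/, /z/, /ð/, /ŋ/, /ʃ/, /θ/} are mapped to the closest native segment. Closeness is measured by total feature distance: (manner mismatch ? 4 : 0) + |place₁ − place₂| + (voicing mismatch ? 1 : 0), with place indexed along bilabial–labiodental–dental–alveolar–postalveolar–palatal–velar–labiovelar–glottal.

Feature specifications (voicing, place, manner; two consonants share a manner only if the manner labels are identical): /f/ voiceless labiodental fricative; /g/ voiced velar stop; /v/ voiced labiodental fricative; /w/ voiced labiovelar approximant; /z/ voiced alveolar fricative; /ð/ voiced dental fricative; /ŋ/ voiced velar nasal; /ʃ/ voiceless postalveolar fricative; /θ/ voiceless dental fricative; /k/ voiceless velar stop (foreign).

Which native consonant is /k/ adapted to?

g

/g/ is closest: same manner (stop), place distance 0 (velar→velar), voicing differs (+1); total 1. Next closest is /ŋ/ at distance 5.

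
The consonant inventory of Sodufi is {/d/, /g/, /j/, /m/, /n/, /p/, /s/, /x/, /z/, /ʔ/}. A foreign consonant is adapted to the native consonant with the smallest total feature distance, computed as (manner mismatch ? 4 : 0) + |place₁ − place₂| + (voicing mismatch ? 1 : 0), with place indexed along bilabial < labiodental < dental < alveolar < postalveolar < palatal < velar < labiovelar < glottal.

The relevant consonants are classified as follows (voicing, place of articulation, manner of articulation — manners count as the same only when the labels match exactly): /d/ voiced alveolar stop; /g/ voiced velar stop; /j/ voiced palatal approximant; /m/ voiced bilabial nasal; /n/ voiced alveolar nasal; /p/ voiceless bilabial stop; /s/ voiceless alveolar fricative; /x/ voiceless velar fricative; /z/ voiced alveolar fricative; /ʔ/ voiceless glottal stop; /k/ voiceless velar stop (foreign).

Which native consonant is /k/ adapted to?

/g/ is closest: same manner (stop), place distance 0 (velar→velar), voicing differs (+1); total 1. Next closest is /ʔ/ at distance 2.

g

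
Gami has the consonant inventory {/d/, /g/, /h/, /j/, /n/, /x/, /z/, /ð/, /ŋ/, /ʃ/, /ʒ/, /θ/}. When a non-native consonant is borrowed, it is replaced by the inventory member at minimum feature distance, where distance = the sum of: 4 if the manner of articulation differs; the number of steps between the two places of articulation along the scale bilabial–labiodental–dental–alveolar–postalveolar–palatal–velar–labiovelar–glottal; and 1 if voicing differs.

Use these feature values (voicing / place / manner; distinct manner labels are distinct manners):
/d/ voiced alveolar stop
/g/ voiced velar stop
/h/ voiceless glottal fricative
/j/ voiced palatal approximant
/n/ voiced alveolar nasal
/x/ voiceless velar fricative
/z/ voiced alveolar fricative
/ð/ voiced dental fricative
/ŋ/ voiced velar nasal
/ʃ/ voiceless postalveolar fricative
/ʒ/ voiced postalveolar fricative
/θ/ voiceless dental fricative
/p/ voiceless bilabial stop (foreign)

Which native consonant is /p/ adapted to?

d

/d/ is closest: same manner (stop), place distance 3 (bilabial→alveolar), voicing differs (+1); total 4. Next closest is /θ/ at distance 6.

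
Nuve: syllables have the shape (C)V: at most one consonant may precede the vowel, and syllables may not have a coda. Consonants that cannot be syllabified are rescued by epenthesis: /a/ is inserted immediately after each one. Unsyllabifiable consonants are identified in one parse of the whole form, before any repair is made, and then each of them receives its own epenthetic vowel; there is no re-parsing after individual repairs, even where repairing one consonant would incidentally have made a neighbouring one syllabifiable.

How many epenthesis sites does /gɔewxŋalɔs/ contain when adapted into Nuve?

3

The unsyllabifiable consonants are /w/, /x/, /s/; each receives one epenthetic vowel.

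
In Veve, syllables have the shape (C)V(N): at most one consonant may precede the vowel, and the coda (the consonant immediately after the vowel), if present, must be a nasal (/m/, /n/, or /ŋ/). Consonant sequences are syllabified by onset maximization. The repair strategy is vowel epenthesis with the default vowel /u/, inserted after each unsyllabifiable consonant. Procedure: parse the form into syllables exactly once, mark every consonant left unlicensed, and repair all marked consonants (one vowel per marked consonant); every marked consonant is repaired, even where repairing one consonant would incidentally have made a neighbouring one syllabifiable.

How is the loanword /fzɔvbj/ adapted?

Syllabifying with onset maximization leaves /f/, /v/, /b/, /j/ stranded (only a nasal (/m/, /n/, or /ŋ/) is licensed in coda position; onsets are limited to one consonant).
Each unlicensed consonant becomes the onset of a new syllable: /f/ → /fu/, /v/ → /vu/, /b/ → /bu/, /j/ → /ju/.

fuzɔvubuju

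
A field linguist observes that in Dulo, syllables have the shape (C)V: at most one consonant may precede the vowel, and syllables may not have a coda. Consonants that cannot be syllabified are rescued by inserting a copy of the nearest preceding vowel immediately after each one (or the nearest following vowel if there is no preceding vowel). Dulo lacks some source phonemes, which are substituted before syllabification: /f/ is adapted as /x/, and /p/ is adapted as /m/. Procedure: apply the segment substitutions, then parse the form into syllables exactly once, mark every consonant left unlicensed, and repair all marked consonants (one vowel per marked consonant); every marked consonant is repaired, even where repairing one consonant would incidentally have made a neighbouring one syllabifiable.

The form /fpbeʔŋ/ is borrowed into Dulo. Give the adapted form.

Substitution: /f/ → /x/, /p/ → /m/, giving /xmbeʔŋ/.
Under (C)V, the unsyllabifiable consonants are /x/, /m/, /ʔ/, /ŋ/ (no codas are permitted; onsets are limited to one consonant).
Epenthesis after each stranded consonant: /x/ → /xe/, /m/ → /me/, /ʔ/ → /ʔe/, /ŋ/ → /ŋe/.

xemebeʔeŋe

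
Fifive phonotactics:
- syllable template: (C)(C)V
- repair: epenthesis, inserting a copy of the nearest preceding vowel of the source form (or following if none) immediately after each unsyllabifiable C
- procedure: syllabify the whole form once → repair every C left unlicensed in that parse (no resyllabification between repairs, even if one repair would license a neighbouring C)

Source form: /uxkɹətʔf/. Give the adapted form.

Under (C)(C)V, the unsyllabifiable consonants are /x/, /t/, /ʔ/, /f/ (no codas are permitted; onsets may contain at most 2 consonants).
Epenthesis after each stranded consonant: /x/ → /xu/, /t/ → /tə/, /ʔ/ → /ʔə/, /f/ → /fə/.

uxukɹətəʔəfə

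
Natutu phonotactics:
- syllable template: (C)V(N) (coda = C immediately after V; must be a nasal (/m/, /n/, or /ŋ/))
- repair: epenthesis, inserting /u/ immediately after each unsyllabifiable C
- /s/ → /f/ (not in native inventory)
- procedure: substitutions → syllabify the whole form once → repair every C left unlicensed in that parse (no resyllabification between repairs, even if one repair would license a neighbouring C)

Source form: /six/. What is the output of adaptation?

Substitution: /s/ → /f/, giving /fix/.
Under (C)V(N), the unsyllabifiable consonants are /x/ (only a nasal (/m/, /n/, or /ŋ/) is licensed in coda position; onsets are limited to one consonant).
Inserting the epenthetic vowel yields /x/ → /xu/.

fixu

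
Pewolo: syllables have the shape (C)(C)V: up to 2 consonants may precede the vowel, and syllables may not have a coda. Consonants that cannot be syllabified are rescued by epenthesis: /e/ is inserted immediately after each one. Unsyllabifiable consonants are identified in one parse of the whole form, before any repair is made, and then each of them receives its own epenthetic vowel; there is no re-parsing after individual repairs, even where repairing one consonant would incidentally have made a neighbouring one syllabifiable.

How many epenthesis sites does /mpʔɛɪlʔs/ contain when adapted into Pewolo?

4

The unsyllabifiable consonants are /m/, /l/, /ʔ/, /s/; each receives one epenthetic vowel.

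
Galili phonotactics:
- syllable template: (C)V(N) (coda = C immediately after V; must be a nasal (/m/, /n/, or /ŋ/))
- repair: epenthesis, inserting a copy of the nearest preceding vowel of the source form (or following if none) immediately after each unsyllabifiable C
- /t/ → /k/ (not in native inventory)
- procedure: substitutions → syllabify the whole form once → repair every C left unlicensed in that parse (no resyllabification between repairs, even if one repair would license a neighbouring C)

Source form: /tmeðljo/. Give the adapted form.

kemeðelejo

Substitution: /t/ → /k/, giving /kmeðljo/.
Under (C)V(N), the unsyllabifiable consonants are /k/, /ð/, /l/ (only a nasal (/m/, /n/, or /ŋ/) is licensed in coda position; onsets are limited to one consonant).
Epenthesis after each stranded consonant: /k/ → /ke/, /ð/ → /ðe/, /l/ → /le/.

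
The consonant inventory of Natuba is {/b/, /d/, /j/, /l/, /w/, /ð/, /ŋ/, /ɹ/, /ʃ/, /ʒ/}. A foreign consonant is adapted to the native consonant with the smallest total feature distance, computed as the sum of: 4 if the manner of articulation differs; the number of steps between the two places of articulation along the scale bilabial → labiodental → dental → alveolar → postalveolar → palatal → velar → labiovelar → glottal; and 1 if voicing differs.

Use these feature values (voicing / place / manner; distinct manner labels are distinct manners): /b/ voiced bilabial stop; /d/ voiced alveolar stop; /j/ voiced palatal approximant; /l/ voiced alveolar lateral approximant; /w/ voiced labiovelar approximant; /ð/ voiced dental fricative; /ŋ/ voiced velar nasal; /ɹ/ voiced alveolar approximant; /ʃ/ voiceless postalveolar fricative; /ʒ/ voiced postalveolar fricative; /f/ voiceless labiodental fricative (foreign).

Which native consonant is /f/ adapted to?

ð

/ð/ is closest: same manner (fricative), place distance 1 (labiodental→dental), voicing differs (+1); total 2. Next closest is /ʃ/ at distance 3.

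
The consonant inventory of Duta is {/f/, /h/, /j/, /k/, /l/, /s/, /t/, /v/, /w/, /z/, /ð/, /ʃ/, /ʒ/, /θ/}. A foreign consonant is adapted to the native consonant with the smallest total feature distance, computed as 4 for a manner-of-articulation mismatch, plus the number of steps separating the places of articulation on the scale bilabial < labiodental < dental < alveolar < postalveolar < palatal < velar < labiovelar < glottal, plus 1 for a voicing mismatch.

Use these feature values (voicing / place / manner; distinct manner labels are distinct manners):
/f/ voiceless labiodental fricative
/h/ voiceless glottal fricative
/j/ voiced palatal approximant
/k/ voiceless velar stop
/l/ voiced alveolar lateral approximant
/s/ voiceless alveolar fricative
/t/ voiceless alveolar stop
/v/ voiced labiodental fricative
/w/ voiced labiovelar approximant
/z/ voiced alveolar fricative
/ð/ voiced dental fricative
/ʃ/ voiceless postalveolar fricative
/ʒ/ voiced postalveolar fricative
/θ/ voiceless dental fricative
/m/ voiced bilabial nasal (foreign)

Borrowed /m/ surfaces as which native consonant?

v

/v/ is closest: manner differs (nasal→fricative, +4), place distance 1 (bilabial→labiodental), same voicing; total 5. Next closest is /f/ at distance 6.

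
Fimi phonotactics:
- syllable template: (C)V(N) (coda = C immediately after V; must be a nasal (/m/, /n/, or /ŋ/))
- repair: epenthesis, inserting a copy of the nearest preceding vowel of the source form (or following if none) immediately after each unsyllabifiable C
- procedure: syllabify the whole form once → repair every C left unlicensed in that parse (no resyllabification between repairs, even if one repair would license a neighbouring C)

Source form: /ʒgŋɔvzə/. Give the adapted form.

Under (C)V(N), the unsyllabifiable consonants are /ʒ/, /g/, /v/ (only a nasal (/m/, /n/, or /ŋ/) is licensed in coda position; onsets are limited to one consonant).
Inserting the epenthetic vowel yields /ʒ/ → /ʒɔ/, /g/ → /gɔ/, /v/ → /vɔ/.

ʒɔgɔŋɔvɔzə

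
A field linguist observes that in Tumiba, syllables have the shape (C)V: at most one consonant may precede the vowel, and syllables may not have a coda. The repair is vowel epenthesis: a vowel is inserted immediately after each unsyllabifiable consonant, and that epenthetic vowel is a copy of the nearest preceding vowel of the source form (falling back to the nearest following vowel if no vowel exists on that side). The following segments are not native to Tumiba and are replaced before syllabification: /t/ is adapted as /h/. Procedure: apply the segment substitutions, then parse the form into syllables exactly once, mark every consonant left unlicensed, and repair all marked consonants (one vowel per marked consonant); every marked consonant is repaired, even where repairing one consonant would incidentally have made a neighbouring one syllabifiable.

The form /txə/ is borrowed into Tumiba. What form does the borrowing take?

həxə

Substitution: /t/ → /h/, giving /hxə/.
Under (C)V, the unsyllabifiable consonants are /h/ (no codas are permitted; onsets are limited to one consonant).
Epenthesis after each stranded consonant: /h/ → /hə/.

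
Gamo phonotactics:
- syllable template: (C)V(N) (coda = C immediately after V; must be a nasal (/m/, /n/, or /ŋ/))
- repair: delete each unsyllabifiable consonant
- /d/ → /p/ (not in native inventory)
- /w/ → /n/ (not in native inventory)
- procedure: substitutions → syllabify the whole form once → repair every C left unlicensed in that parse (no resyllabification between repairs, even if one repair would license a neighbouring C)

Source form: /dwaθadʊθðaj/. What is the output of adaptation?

Substitution: /d/ → /p/, /w/ → /n/, giving /pnaθapʊθðaj/.
The consonants /p/, /θ/, /j/ cannot be parsed into a legal (C)V(N) syllable (only a nasal (/m/, /n/, or /ŋ/) is licensed in coda position; onsets are limited to one consonant).
Each unlicensed consonant is deleted: /p/, /θ/, /j/.

naθapʊða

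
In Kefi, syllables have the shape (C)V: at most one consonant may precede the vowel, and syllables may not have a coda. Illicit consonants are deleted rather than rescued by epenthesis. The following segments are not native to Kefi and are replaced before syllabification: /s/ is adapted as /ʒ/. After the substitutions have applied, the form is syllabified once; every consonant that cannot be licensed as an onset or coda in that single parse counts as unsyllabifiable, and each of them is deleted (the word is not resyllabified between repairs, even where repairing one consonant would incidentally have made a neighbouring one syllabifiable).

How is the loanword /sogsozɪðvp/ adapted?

Substitution: /s/ → /ʒ/, giving /ʒogʒozɪðvp/.
Under (C)V, the unsyllabifiable consonants are /g/, /ð/, /v/, /p/ (no codas are permitted; onsets are limited to one consonant).
Deletion applies to /g/, /ð/, /v/, /p/.

ʒoʒozɪ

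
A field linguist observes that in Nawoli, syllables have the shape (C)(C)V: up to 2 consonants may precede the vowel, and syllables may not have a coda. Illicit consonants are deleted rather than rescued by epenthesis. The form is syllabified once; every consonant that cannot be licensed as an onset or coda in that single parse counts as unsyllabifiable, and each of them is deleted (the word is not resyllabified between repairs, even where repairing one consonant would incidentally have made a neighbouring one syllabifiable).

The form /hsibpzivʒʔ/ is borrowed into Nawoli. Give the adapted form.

hsipzi

Syllabifying with onset maximization leaves /b/, /v/, /ʒ/, /ʔ/ stranded (no codas are permitted; onsets may contain at most 2 consonants).
Deleting the stranded consonants removes /b/, /v/, /ʒ/, /ʔ/.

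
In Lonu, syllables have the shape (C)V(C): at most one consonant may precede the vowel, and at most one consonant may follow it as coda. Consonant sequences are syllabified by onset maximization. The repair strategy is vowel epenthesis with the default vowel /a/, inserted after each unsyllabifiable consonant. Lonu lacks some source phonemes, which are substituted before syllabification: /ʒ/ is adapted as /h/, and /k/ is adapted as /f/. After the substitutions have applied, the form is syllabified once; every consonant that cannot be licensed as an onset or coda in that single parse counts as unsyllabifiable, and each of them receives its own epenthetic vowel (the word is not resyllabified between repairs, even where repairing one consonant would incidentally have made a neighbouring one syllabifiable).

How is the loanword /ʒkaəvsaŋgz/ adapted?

Substitution: /ʒ/ → /h/, /k/ → /f/, giving /hfaəvsaŋgz/.
Syllabifying with onset maximization leaves /h/, /g/, /z/ stranded (at most one coda consonant is licensed; onsets are limited to one consonant).
Inserting the epenthetic vowel yields /h/ → /ha/, /g/ → /ga/, /z/ → /za/.

hafaəvsaŋgaza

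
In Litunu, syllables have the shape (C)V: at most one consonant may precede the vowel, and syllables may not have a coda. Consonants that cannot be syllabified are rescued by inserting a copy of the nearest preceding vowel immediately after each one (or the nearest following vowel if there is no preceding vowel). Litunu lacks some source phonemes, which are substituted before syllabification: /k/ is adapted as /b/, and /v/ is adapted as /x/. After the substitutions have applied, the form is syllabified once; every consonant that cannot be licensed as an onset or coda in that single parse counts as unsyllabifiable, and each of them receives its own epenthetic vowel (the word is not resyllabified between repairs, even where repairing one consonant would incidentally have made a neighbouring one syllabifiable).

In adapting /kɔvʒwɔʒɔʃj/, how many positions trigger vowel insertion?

4

After substitution the input is /bɔxʒwɔʒɔʃj/.
The unsyllabifiable consonants are /x/, /ʒ/, /ʃ/, /j/; each receives one epenthetic vowel.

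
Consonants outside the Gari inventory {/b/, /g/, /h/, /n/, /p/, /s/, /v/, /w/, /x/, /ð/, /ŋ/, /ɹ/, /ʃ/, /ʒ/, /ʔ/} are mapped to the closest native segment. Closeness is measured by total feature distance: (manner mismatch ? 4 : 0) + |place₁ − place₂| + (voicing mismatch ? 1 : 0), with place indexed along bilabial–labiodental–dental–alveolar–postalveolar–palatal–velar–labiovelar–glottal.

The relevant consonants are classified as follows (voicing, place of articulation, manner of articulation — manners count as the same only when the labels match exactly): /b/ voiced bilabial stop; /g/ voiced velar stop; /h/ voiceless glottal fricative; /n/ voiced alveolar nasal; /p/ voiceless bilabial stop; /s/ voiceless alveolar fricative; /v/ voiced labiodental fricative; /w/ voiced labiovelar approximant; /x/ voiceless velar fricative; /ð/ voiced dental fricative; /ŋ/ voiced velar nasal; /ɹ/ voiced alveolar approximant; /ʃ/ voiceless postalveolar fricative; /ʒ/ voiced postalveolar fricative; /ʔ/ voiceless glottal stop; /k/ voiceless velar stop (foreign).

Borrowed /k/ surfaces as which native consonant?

g

/g/ is closest: same manner (stop), place distance 0 (velar→velar), voicing differs (+1); total 1. Next closest is /ʔ/ at distance 2.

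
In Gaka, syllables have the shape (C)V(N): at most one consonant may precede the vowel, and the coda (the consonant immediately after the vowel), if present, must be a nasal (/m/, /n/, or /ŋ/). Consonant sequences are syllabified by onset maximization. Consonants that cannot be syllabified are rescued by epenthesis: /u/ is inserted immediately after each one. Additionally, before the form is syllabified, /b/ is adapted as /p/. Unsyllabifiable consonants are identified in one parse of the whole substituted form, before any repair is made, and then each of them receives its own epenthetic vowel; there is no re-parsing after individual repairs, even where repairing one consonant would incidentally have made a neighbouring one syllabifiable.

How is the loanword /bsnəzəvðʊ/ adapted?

Substitution: /b/ → /p/, giving /psnəzəvðʊ/.
Syllabifying with onset maximization leaves /p/, /s/, /v/ stranded (only a nasal (/m/, /n/, or /ŋ/) is licensed in coda position; onsets are limited to one consonant).
Inserting the epenthetic vowel yields /p/ → /pu/, /s/ → /su/, /v/ → /vu/.

pusunəzəvuðʊ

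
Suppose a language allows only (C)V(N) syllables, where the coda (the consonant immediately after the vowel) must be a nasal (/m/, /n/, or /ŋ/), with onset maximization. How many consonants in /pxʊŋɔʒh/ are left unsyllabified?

Syllabifying with onset maximization leaves /p/, /ʒ/, /h/ stranded (only a nasal (/m/, /n/, or /ŋ/) is licensed in coda position; onsets are limited to one consonant).

3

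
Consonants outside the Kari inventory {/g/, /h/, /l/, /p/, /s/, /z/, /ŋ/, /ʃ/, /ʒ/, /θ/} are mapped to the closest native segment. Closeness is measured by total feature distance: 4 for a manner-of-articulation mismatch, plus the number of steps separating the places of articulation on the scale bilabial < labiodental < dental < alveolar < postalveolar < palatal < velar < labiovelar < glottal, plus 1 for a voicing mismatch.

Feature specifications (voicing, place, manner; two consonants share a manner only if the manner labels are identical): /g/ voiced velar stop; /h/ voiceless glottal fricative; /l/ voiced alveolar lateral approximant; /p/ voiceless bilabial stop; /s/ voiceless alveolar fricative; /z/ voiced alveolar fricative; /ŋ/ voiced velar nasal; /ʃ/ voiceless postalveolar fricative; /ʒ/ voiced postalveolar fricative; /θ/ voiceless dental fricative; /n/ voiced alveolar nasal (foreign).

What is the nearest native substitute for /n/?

ŋ

/ŋ/ is closest: same manner (nasal), place distance 3 (alveolar→velar), same voicing; total 3. Next closest is /l/ at distance 4.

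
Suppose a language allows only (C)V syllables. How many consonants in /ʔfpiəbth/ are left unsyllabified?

The consonants /ʔ/, /f/, /b/, /t/, /h/ cannot be parsed into a legal (C)V syllable (no codas are permitted; onsets are limited to one consonant).

5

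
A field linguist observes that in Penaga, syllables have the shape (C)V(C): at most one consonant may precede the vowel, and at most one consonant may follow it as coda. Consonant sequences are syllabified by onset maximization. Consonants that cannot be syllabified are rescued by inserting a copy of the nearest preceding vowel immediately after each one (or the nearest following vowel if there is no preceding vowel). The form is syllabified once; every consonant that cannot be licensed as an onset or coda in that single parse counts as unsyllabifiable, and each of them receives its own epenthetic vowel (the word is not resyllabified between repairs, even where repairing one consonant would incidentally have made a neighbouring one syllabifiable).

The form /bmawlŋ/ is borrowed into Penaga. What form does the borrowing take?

Syllabifying with onset maximization leaves /b/, /l/, /ŋ/ stranded (at most one coda consonant is licensed; onsets are limited to one consonant).
Epenthesis after each stranded consonant: /b/ → /ba/, /l/ → /la/, /ŋ/ → /ŋa/.

bamawlaŋa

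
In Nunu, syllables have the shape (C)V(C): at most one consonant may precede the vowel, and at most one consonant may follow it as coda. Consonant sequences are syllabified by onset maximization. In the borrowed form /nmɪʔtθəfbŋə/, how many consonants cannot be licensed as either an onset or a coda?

Under (C)V(C), the unsyllabifiable consonants are /n/, /t/, /b/ (at most one coda consonant is licensed; onsets are limited to one consonant).

3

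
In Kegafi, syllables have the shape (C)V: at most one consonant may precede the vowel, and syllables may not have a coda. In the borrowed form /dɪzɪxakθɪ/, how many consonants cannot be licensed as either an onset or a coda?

1

Syllabifying with onset maximization leaves /k/ stranded (no codas are permitted; onsets are limited to one consonant).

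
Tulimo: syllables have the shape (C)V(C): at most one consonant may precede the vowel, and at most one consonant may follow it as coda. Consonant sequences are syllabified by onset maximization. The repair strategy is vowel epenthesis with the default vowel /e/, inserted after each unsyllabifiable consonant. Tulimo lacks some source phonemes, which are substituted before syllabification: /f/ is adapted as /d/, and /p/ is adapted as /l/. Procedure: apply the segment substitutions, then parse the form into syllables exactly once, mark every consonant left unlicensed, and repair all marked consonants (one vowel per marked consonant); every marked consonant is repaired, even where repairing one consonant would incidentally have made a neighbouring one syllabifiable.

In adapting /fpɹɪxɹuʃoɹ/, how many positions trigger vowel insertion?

2

After substitution the input is /dlɹɪxɹuʃoɹ/.
The unsyllabifiable consonants are /d/, /l/; each receives one epenthetic vowel.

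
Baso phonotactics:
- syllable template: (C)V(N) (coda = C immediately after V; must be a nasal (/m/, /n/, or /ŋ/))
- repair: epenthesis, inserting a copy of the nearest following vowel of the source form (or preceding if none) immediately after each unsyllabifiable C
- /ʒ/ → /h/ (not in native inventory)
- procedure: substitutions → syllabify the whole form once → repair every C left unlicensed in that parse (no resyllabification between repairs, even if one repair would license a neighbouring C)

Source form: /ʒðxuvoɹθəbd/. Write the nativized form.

huðuxuvoɹəθəbədə

Substitution: /ʒ/ → /h/, giving /hðxuvoɹθəbd/.
Syllabifying with onset maximization leaves /h/, /ð/, /ɹ/, /b/, /d/ stranded (only a nasal (/m/, /n/, or /ŋ/) is licensed in coda position; onsets are limited to one consonant).
Inserting the epenthetic vowel yields /h/ → /hu/, /ð/ → /ðu/, /ɹ/ → /ɹə/, /b/ → /bə/, /d/ → /də/.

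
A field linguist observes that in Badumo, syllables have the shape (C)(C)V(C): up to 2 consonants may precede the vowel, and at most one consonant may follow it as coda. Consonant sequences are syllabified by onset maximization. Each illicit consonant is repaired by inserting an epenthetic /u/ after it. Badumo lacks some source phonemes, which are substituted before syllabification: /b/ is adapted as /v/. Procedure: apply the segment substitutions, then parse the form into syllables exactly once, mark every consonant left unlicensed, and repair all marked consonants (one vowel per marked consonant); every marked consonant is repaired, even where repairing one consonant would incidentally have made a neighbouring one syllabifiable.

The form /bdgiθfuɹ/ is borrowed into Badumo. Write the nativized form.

vudgiθfuɹ

Substitution: /b/ → /v/, giving /vdgiθfuɹ/.
Syllabifying with onset maximization leaves /v/ stranded (at most one coda consonant is licensed; onsets may contain at most 2 consonants).
Inserting the epenthetic vowel yields /v/ → /vu/.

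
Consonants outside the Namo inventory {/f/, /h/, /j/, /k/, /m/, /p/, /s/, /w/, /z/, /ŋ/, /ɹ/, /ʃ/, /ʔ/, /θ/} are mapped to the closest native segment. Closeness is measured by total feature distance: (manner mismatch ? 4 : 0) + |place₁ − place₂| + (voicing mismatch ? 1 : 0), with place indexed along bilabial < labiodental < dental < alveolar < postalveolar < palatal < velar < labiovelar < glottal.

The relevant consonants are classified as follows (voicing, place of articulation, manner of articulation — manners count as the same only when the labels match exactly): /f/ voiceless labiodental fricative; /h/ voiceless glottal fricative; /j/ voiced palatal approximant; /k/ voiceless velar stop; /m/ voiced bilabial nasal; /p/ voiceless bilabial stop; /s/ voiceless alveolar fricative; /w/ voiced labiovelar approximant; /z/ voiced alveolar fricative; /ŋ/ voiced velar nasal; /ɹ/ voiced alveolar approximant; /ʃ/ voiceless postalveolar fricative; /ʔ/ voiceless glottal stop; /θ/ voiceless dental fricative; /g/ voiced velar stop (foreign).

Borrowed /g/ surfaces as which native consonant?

/k/ is closest: same manner (stop), place distance 0 (velar→velar), voicing differs (+1); total 1. Next closest is /ʔ/ at distance 3.

k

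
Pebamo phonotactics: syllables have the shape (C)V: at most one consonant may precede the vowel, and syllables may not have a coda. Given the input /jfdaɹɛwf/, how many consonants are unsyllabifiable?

4

Under (C)V, the unsyllabifiable consonants are /j/, /f/, /w/, /f/ (no codas are permitted; onsets are limited to one consonant).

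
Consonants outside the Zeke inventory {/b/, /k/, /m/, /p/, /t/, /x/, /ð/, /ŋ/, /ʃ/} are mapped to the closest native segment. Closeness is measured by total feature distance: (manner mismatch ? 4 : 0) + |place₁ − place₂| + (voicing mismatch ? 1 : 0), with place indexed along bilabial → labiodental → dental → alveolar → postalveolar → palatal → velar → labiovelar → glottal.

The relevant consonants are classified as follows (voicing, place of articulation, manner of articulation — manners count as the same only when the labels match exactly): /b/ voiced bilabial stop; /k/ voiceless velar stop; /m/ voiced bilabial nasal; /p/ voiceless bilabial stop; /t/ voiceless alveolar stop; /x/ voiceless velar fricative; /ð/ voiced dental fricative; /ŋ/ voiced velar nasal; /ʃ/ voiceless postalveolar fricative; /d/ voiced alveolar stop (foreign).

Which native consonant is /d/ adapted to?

t

/t/ is closest: same manner (stop), place distance 0 (alveolar→alveolar), voicing differs (+1); total 1. Next closest is /b/ at distance 3.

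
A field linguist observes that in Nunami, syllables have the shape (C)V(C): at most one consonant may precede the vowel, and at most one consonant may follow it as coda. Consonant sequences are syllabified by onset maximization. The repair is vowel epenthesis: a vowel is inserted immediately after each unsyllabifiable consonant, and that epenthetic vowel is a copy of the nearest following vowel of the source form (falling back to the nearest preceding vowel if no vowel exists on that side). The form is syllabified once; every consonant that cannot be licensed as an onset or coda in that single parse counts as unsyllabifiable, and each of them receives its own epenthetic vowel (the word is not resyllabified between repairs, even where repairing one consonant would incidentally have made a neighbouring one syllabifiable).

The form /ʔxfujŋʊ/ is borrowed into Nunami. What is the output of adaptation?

Syllabifying with onset maximization leaves /ʔ/, /x/ stranded (at most one coda consonant is licensed; onsets are limited to one consonant).
Inserting the epenthetic vowel yields /ʔ/ → /ʔu/, /x/ → /xu/.

ʔuxufujŋʊ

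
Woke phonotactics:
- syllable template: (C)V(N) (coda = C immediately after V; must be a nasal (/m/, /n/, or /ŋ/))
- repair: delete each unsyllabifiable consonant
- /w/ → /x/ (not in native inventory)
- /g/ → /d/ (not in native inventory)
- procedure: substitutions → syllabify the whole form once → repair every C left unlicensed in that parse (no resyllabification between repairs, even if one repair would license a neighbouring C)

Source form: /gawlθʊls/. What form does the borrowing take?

daθʊ

Substitution: /g/ → /d/, /w/ → /x/, giving /daxlθʊls/.
Syllabifying with onset maximization leaves /x/, /l/, /l/, /s/ stranded (only a nasal (/m/, /n/, or /ŋ/) is licensed in coda position; onsets are limited to one consonant).
Each unlicensed consonant is deleted: /x/, /l/, /l/, /s/.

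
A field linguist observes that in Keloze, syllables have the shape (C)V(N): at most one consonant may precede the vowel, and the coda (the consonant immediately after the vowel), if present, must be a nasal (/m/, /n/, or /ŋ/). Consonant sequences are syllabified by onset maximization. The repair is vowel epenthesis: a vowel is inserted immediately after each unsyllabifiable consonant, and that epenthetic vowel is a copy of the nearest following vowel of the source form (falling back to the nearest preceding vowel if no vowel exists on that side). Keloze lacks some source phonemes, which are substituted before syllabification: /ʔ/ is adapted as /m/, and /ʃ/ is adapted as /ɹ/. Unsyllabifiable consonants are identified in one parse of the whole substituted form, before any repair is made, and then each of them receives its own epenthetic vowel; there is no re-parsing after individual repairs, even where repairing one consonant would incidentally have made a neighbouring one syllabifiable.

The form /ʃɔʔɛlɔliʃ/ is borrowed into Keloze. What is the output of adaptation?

ɹɔmɛlɔliɹi

Substitution: /ʃ/ → /ɹ/, /ʔ/ → /m/, giving /ɹɔmɛlɔliɹ/.
Under (C)V(N), the unsyllabifiable consonants are /ɹ/ (only a nasal (/m/, /n/, or /ŋ/) is licensed in coda position; onsets are limited to one consonant).
Epenthesis after each stranded consonant: /ɹ/ → /ɹi/.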